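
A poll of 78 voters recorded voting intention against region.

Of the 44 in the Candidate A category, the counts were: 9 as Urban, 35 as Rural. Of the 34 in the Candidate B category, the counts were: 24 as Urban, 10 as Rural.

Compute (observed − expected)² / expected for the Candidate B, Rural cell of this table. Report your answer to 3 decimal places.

Row total (Candidate B) = 34; column total (Rural) = 45; N = 78.
Expected count E = 34 × 45 / 78 = 19.6154.
Contribution = (O − E)²/E = (10 − 19.6154)² / 19.6154 = 4.713.

4.713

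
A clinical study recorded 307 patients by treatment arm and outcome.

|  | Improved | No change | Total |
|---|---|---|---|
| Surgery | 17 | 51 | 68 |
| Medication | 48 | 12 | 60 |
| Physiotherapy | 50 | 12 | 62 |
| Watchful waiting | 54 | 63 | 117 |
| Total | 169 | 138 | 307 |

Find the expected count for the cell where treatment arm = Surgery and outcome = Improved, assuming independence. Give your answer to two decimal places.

Row total (Surgery) = 68; column total (Improved) = 169; grand total N = 307.
Expected count = (row total × column total) / N = 68 × 169 / 307 = 37.43.

37.43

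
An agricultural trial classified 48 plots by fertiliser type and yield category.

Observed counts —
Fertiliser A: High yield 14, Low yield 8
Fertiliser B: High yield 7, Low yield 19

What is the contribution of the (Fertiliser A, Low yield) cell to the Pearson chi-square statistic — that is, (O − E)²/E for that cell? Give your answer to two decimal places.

Row total (Fertiliser A) = 22; column total (Low yield) = 27; N = 48.
Expected count E = 22 × 27 / 48 = 12.375.
Contribution = (O − E)²/E = (8 − 12.375)² / 12.375 = 1.55.

1.55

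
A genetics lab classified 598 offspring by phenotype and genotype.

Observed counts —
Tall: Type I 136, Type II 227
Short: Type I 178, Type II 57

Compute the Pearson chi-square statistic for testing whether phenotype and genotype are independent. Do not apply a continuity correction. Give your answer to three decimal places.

Row totals: 363, 235. Column totals: 314, 284. Grand total N = 598.
Expected counts (row total × column total / N):
  Tall, Type I: 363×314/598 = 190.6054
  Tall, Type II: 363×284/598 = 172.3946
  Short, Type I: 235×314/598 = 123.3946
  Short, Type II: 235×284/598 = 111.6054
Contributions (O − E)²/E:
  (136 − 190.6054)²/190.6054 = 15.6436
  (227 − 172.3946)²/172.3946 = 17.2961
  (178 − 123.3946)²/123.3946 = 24.1643
  (57 − 111.6054)²/111.6054 = 26.7169
χ² = 15.6436 + 17.2961 + 24.1643 + 26.7169 = 83.821

83.821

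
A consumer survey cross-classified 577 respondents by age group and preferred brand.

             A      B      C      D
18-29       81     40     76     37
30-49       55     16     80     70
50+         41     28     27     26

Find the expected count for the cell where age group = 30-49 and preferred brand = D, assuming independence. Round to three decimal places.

Row total (30-49) = 221; column total (D) = 133; grand total N = 577.
Expected count = (row total × column total) / N = 221 × 133 / 577 = 50.941.

50.941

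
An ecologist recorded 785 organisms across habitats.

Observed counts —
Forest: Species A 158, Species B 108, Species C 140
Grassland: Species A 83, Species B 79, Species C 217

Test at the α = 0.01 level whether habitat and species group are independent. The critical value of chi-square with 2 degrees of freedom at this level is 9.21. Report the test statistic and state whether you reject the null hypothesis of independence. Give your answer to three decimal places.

43.568; reject H₀

Row totals: 406, 379. Column totals: 241, 187, 357. Grand total N = 785.
Expected counts (row total × column total / N):
  Forest, Species A: 406×241/785 = 124.6446
  Forest, Species B: 406×187/785 = 96.7159
  Forest, Species C: 406×357/785 = 184.6395
  Grassland, Species A: 379×241/785 = 116.3554
  Grassland, Species B: 379×187/785 = 90.2841
  Grassland, Species C: 379×357/785 = 172.3605
Contributions (O − E)²/E:
  (158 − 124.6446)²/124.6446 = 8.9260
  (108 − 96.7159)²/96.7159 = 1.3165
  (140 − 184.6395)²/184.6395 = 10.7923
  (83 − 116.3554)²/116.3554 = 9.5619
  (79 − 90.2841)²/90.2841 = 1.4103
  (217 − 172.3605)²/172.3605 = 11.5611
χ² = 8.9260 + 1.3165 + 10.7923 + 9.5619 + 1.4103 + 11.5611 = 43.568
df = (2−1)(3−1) = 2. Since 43.568 > 9.21, reject the null hypothesis of independence at α = 0.01.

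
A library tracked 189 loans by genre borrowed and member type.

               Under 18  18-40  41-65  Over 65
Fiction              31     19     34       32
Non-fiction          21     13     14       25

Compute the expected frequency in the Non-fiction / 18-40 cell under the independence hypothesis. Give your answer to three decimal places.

Row total (Non-fiction) = 73; column total (18-40) = 32; grand total N = 189.
Expected count = (row total × column total) / N = 73 × 32 / 189 = 12.360.

12.360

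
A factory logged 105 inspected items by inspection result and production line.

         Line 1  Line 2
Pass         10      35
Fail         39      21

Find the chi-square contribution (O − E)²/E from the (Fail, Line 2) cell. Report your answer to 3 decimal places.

3.781

Row total (Fail) = 60; column total (Line 2) = 56; N = 105.
Expected count E = 60 × 56 / 105 = 32.0000.
Contribution = (O − E)²/E = (21 − 32.0000)² / 32.0000 = 3.781.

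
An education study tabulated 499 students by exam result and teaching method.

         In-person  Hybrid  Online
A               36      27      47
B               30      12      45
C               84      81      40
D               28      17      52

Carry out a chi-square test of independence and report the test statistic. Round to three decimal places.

Row totals: 110, 87, 205, 97. Column totals: 178, 137, 184. Grand total N = 499.
Expected counts (row total × column total / N):
  A, In-person: 110×178/499 = 39.2385
  A, Hybrid: 110×137/499 = 30.2004
  A, Online: 110×184/499 = 40.5611
  B, In-person: 87×178/499 = 31.0341
  B, Hybrid: 87×137/499 = 23.8858
  B, Online: 87×184/499 = 32.0802
  C, In-person: 205×178/499 = 73.1263
  C, Hybrid: 205×137/499 = 56.2826
  C, Online: 205×184/499 = 75.5912
  D, In-person: 97×178/499 = 34.6012
  D, Hybrid: 97×137/499 = 26.6313
  D, Online: 97×184/499 = 35.7675
Contributions (O − E)²/E:
  (36 − 39.2385)²/39.2385 = 0.2673
  (27 − 30.2004)²/30.2004 = 0.3392
  (47 − 40.5611)²/40.5611 = 1.0221
  (30 − 31.0341)²/31.0341 = 0.0345
  (12 − 23.8858)²/23.8858 = 5.9145
  (45 − 32.0802)²/32.0802 = 5.2032
  (84 − 73.1263)²/73.1263 = 1.6169
  (81 − 56.2826)²/56.2826 = 10.8550
  (40 − 75.5912)²/75.5912 = 16.7577
  (28 − 34.6012)²/34.6012 = 1.2594
  (17 − 26.6313)²/26.6313 = 3.4832
  (52 − 35.7675)²/35.7675 = 7.3669
χ² = 0.2673 + 0.3392 + 1.0221 + 0.0345 + 5.9145 + 5.2032 + 1.6169 + 10.8550 + 16.7577 + 1.2594 + 3.4832 + 7.3669 = 54.120

54.120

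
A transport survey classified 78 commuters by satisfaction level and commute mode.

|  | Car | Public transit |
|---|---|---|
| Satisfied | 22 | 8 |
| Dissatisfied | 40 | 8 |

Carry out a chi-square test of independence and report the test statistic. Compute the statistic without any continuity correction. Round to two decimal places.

1.13

Row totals: 30, 48. Column totals: 62, 16. Grand total N = 78.
Expected counts (row total × column total / N):
  Satisfied, Car: 30×62/78 = 23.846
  Satisfied, Public transit: 30×16/78 = 6.154
  Dissatisfied, Car: 48×62/78 = 38.154
  Dissatisfied, Public transit: 48×16/78 = 9.846
Contributions (O − E)²/E:
  (22 − 23.846)²/23.846 = 0.1429
  (8 − 6.154)²/6.154 = 0.5537
  (40 − 38.154)²/38.154 = 0.0893
  (8 − 9.846)²/9.846 = 0.3461
χ² = 0.1429 + 0.5537 + 0.0893 + 0.3461 = 1.13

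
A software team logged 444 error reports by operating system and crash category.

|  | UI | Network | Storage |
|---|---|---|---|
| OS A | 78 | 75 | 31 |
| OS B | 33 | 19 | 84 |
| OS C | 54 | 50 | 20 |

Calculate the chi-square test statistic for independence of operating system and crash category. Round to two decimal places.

92.83

Row totals: 184, 136, 124. Column totals: 165, 144, 135. Grand total N = 444.
Expected counts (row total × column total / N):
  OS A, UI: 184×165/444 = 68.3784
  OS A, Network: 184×144/444 = 59.6757
  OS A, Storage: 184×135/444 = 55.9459
  OS B, UI: 136×165/444 = 50.5405
  OS B, Network: 136×144/444 = 44.1081
  OS B, Storage: 136×135/444 = 41.3514
  OS C, UI: 124×165/444 = 46.0811
  OS C, Network: 124×144/444 = 40.2162
  OS C, Storage: 124×135/444 = 37.7027
Contributions (O − E)²/E:
  (78 − 68.3784)²/68.3784 = 1.3539
  (75 − 59.6757)²/59.6757 = 3.9352
  (31 − 55.9459)²/55.9459 = 11.1232
  (33 − 50.5405)²/50.5405 = 6.0876
  (19 − 44.1081)²/44.1081 = 14.2925
  (84 − 41.3514)²/41.3514 = 43.9865
  (54 − 46.0811)²/46.0811 = 1.3608
  (50 − 40.2162)²/40.2162 = 2.3802
  (20 − 37.7027)²/37.7027 = 8.3120
χ² = 1.3539 + 3.9352 + 11.1232 + 6.0876 + 14.2925 + 43.9865 + 1.3608 + 2.3802 + 8.3120 = 92.83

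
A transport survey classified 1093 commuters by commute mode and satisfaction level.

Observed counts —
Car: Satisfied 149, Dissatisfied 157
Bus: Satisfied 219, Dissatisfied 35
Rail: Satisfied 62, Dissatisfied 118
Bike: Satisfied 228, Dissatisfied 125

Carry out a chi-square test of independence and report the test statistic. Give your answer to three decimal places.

141.363

Row totals: 306, 254, 180, 353. Column totals: 658, 435. Grand total N = 1093.
Expected counts (row total × column total / N):
  Car, Satisfied: 306×658/1093 = 184.2159
  Car, Dissatisfied: 306×435/1093 = 121.7841
  Bus, Satisfied: 254×658/1093 = 152.9113
  Bus, Dissatisfied: 254×435/1093 = 101.0887
  Rail, Satisfied: 180×658/1093 = 108.3623
  Rail, Dissatisfied: 180×435/1093 = 71.6377
  Bike, Satisfied: 353×658/1093 = 212.5105
  Bike, Dissatisfied: 353×435/1093 = 140.4895
Contributions (O − E)²/E:
  (149 − 184.2159)²/184.2159 = 6.7321
  (157 − 121.7841)²/121.7841 = 10.1833
  (219 − 152.9113)²/152.9113 = 28.5637
  (35 − 101.0887)²/101.0887 = 43.2068
  (62 − 108.3623)²/108.3623 = 19.8359
  (118 − 71.6377)²/71.6377 = 30.0046
  (228 − 212.5105)²/212.5105 = 1.1290
  (125 − 140.4895)²/140.4895 = 1.7078
χ² = 6.7321 + 10.1833 + 28.5637 + 43.2068 + 19.8359 + 30.0046 + 1.1290 + 1.7078 = 141.363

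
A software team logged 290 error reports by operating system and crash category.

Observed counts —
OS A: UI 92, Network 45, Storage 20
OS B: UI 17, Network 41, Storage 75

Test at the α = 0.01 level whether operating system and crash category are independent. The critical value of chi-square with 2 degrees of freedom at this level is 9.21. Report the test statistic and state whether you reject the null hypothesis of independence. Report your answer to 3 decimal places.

Row totals: 157, 133. Column totals: 109, 86, 95. Grand total N = 290.
Expected counts (row total × column total / N):
  OS A, UI: 157×109/290 = 59.0103
  OS A, Network: 157×86/290 = 46.5586
  OS A, Storage: 157×95/290 = 51.4310
  OS B, UI: 133×109/290 = 49.9897
  OS B, Network: 133×86/290 = 39.4414
  OS B, Storage: 133×95/290 = 43.5690
Contributions (O − E)²/E:
  (92 − 59.0103)²/59.0103 = 18.4429
  (45 − 46.5586)²/46.5586 = 0.0522
  (20 − 51.4310)²/51.4310 = 19.2084
  (17 − 49.9897)²/49.9897 = 21.7709
  (41 − 39.4414)²/39.4414 = 0.0616
  (75 − 43.5690)²/43.5690 = 22.6746
χ² = 18.4429 + 0.0522 + 19.2084 + 21.7709 + 0.0616 + 22.6746 = 82.211
df = (2−1)(3−1) = 2. Since 82.211 > 9.21, reject the null hypothesis of independence at α = 0.01.

82.211; reject H₀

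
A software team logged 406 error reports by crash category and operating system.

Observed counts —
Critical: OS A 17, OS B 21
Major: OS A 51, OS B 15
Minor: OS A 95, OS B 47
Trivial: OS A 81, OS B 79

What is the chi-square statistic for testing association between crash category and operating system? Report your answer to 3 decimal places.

Row totals: 38, 66, 142, 160. Column totals: 244, 162. Grand total N = 406.
Expected counts (row total × column total / N):
  Critical, OS A: 38×244/406 = 22.8374
  Critical, OS B: 38×162/406 = 15.1626
  Major, OS A: 66×244/406 = 39.6650
  Major, OS B: 66×162/406 = 26.3350
  Minor, OS A: 142×244/406 = 85.3399
  Minor, OS B: 142×162/406 = 56.6601
  Trivial, OS A: 160×244/406 = 96.1576
  Trivial, OS B: 160×162/406 = 63.8424
Contributions (O − E)²/E:
  (17 − 22.8374)²/22.8374 = 1.4921
  (21 − 15.1626)²/15.1626 = 2.2473
  (51 − 39.6650)²/39.6650 = 3.2392
  (15 − 26.3350)²/26.3350 = 4.8788
  (95 − 85.3399)²/85.3399 = 1.0935
  (47 − 56.6601)²/56.6601 = 1.6470
  (81 − 96.1576)²/96.1576 = 2.3893
  (79 − 63.8424)²/63.8424 = 3.5988
χ² = 1.4921 + 2.2473 + 3.2392 + 4.8788 + 1.0935 + 1.6470 + 2.3893 + 3.5988 = 20.586

20.586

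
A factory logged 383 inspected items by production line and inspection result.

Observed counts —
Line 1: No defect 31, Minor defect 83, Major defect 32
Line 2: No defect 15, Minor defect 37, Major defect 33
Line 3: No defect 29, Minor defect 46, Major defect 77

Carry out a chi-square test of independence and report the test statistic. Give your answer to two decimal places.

Row totals: 146, 85, 152. Column totals: 75, 166, 142. Grand total N = 383.
Expected counts (row total × column total / N):
  Line 1, No defect: 146×75/383 = 28.590
  Line 1, Minor defect: 146×166/383 = 63.279
  Line 1, Major defect: 146×142/383 = 54.131
  Line 2, No defect: 85×75/383 = 16.645
  Line 2, Minor defect: 85×166/383 = 36.841
  Line 2, Major defect: 85×142/383 = 31.514
  Line 3, No defect: 152×75/383 = 29.765
  Line 3, Minor defect: 152×166/383 = 65.880
  Line 3, Major defect: 152×142/383 = 56.355
Contributions (O − E)²/E:
  (31 − 28.590)²/28.590 = 0.2032
  (83 − 63.279)²/63.279 = 6.1461
  (32 − 54.131)²/54.131 = 9.0481
  (15 − 16.645)²/16.645 = 0.1626
  (37 − 36.841)²/36.841 = 0.0007
  (33 − 31.514)²/31.514 = 0.0701
  (29 − 29.765)²/29.765 = 0.0197
  (46 − 65.880)²/65.880 = 5.9990
  (77 − 56.355)²/56.355 = 7.5631
χ² = 0.2032 + 6.1461 + 9.0481 + 0.1626 + 0.0007 + 0.0701 + 0.0197 + 5.9990 + 7.5631 = 29.21

29.21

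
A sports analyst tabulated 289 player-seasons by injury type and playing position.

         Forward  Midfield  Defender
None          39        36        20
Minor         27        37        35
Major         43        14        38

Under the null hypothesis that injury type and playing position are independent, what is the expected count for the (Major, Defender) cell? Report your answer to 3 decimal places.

Row total (Major) = 95; column total (Defender) = 93; grand total N = 289.
Expected count = (row total × column total) / N = 95 × 93 / 289 = 30.571.

30.571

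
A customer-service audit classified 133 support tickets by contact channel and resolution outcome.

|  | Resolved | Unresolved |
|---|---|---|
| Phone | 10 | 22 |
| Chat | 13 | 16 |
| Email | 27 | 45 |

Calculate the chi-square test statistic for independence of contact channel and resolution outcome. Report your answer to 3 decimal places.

Row totals: 32, 29, 72. Column totals: 50, 83. Grand total N = 133.
Expected counts (row total × column total / N):
  Phone, Resolved: 32×50/133 = 12.0301
  Phone, Unresolved: 32×83/133 = 19.9699
  Chat, Resolved: 29×50/133 = 10.9023
  Chat, Unresolved: 29×83/133 = 18.0977
  Email, Resolved: 72×50/133 = 27.0677
  Email, Unresolved: 72×83/133 = 44.9323
Contributions (O − E)²/E:
  (10 − 12.0301)²/12.0301 = 0.3426
  (22 − 19.9699)²/19.9699 = 0.2064
  (13 − 10.9023)²/10.9023 = 0.4036
  (16 − 18.0977)²/18.0977 = 0.2431
  (27 − 27.0677)²/27.0677 = 0.0002
  (45 − 44.9323)²/44.9323 = 0.0001
χ² = 0.3426 + 0.2064 + 0.4036 + 0.2431 + 0.0002 + 0.0001 = 1.196

1.196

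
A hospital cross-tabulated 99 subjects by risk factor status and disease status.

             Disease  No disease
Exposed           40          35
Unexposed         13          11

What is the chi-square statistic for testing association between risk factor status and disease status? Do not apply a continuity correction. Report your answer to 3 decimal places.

Row totals: 75, 24. Column totals: 53, 46. Grand total N = 99.
Expected counts (row total × column total / N):
  Exposed, Disease: 75×53/99 = 40.1515
  Exposed, No disease: 75×46/99 = 34.8485
  Unexposed, Disease: 24×53/99 = 12.8485
  Unexposed, No disease: 24×46/99 = 11.1515
Contributions (O − E)²/E:
  (40 − 40.1515)²/40.1515 = 0.0006
  (35 − 34.8485)²/34.8485 = 0.0007
  (13 − 12.8485)²/12.8485 = 0.0018
  (11 − 11.1515)²/11.1515 = 0.0021
χ² = 0.0006 + 0.0007 + 0.0018 + 0.0021 = 0.005

0.005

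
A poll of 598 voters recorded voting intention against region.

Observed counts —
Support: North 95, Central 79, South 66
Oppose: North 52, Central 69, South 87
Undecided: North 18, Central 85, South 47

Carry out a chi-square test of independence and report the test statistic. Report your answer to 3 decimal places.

49.443

Row totals: 240, 208, 150. Column totals: 165, 233, 200. Grand total N = 598.
Expected counts (row total × column total / N):
  Support, North: 240×165/598 = 66.2207
  Support, Central: 240×233/598 = 93.5117
  Support, South: 240×200/598 = 80.2676
  Oppose, North: 208×165/598 = 57.3913
  Oppose, Central: 208×233/598 = 81.0435
  Oppose, South: 208×200/598 = 69.5652
  Undecided, North: 150×165/598 = 41.3880
  Undecided, Central: 150×233/598 = 58.4448
  Undecided, South: 150×200/598 = 50.1672
Contributions (O − E)²/E:
  (95 − 66.2207)²/66.2207 = 12.5074
  (79 − 93.5117)²/93.5117 = 2.2520
  (66 − 80.2676)²/80.2676 = 2.5361
  (52 − 57.3913)²/57.3913 = 0.5065
  (69 − 81.0435)²/81.0435 = 1.7897
  (87 − 69.5652)²/69.5652 = 4.3696
  (18 − 41.3880)²/41.3880 = 13.2164
  (85 − 58.4448)²/58.4448 = 12.0657
  (47 − 50.1672)²/50.1672 = 0.2000
χ² = 12.5074 + 2.2520 + 2.5361 + 0.5065 + 1.7897 + 4.3696 + 13.2164 + 12.0657 + 0.2000 = 49.443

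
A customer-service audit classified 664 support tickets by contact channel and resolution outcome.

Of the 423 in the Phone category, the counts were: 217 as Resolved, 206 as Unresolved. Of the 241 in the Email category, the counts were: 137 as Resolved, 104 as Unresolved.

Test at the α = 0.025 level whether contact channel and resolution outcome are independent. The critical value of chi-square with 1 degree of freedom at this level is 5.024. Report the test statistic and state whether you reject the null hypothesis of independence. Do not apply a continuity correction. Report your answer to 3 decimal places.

1.897; fail to reject H₀

Row totals: 423, 241. Column totals: 354, 310. Grand total N = 664.
Expected counts (row total × column total / N):
  Phone, Resolved: 423×354/664 = 225.5151
  Phone, Unresolved: 423×310/664 = 197.4849
  Email, Resolved: 241×354/664 = 128.4849
  Email, Unresolved: 241×310/664 = 112.5151
Contributions (O − E)²/E:
  (217 − 225.5151)²/225.5151 = 0.3215
  (206 − 197.4849)²/197.4849 = 0.3672
  (137 − 128.4849)²/128.4849 = 0.5643
  (104 − 112.5151)²/112.5151 = 0.6444
χ² = 0.3215 + 0.3672 + 0.5643 + 0.6444 = 1.897
df = (2−1)(2−1) = 1. Since 1.897 < 5.024, fail to reject the null hypothesis of independence at α = 0.025.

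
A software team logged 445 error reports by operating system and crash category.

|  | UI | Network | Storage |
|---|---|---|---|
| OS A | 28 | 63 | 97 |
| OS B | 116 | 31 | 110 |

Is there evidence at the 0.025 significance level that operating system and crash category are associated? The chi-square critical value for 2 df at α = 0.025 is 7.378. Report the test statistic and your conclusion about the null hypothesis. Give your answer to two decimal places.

Row totals: 188, 257. Column totals: 144, 94, 207. Grand total N = 445.
Expected counts (row total × column total / N):
  OS A, UI: 188×144/445 = 60.836
  OS A, Network: 188×94/445 = 39.712
  OS A, Storage: 188×207/445 = 87.452
  OS B, UI: 257×144/445 = 83.164
  OS B, Network: 257×94/445 = 54.288
  OS B, Storage: 257×207/445 = 119.548
Contributions (O − E)²/E:
  (28 − 60.836)²/60.836 = 17.7231
  (63 − 39.712)²/39.712 = 13.6566
  (97 − 87.452)²/87.452 = 1.0424
  (116 − 83.164)²/83.164 = 12.9648
  (31 − 54.288)²/54.288 = 9.9899
  (110 − 119.548)²/119.548 = 0.7626
χ² = 17.7231 + 13.6566 + 1.0424 + 12.9648 + 9.9899 + 0.7626 = 56.14
df = (2−1)(3−1) = 2. Since 56.14 > 7.378, reject the null hypothesis of independence at α = 0.025.

56.14; reject H₀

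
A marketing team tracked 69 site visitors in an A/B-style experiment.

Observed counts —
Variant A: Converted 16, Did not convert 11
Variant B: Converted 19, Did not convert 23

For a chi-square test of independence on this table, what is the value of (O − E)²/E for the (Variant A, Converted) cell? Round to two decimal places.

Row total (Variant A) = 27; column total (Converted) = 35; N = 69.
Expected count E = 27 × 35 / 69 = 13.696.
Contribution = (O − E)²/E = (16 − 13.696)² / 13.696 = 0.39.

0.39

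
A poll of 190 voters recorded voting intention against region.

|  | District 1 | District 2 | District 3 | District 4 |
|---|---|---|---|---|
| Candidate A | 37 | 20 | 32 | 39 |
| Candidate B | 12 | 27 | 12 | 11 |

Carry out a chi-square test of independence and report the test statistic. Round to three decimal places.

Row totals: 128, 62. Column totals: 49, 47, 44, 50. Grand total N = 190.
Expected counts (row total × column total / N):
  Candidate A, District 1: 128×49/190 = 33.01053
  Candidate A, District 2: 128×47/190 = 31.66316
  Candidate A, District 3: 128×44/190 = 29.64211
  Candidate A, District 4: 128×50/190 = 33.68421
  Candidate B, District 1: 62×49/190 = 15.98947
  Candidate B, District 2: 62×47/190 = 15.33684
  Candidate B, District 3: 62×44/190 = 14.35789
  Candidate B, District 4: 62×50/190 = 16.31579
Contributions (O − E)²/E:
  (37 − 33.01053)²/33.01053 = 0.4821
  (20 − 31.66316)²/31.66316 = 4.2961
  (32 − 29.64211)²/29.64211 = 0.1876
  (39 − 33.68421)²/33.68421 = 0.8389
  (12 − 15.98947)²/15.98947 = 0.9954
  (27 − 15.33684)²/15.33684 = 8.8694
  (12 − 14.35789)²/14.35789 = 0.3872
  (11 − 16.31579)²/16.31579 = 1.7319
χ² = 0.4821 + 4.2961 + 0.1876 + 0.8389 + 0.9954 + 8.8694 + 0.3872 + 1.7319 = 17.789

17.789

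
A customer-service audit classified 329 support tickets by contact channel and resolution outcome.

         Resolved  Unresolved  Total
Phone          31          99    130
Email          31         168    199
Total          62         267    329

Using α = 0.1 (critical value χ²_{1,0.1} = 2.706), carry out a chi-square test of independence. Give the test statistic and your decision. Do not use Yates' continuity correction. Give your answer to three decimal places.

3.515; reject H₀

Grand total N = 329.
Expected counts (row total × column total / N):
  Phone, Resolved: 130×62/329 = 24.4985
  Phone, Unresolved: 130×267/329 = 105.5015
  Email, Resolved: 199×62/329 = 37.5015
  Email, Unresolved: 199×267/329 = 161.4985
Contributions (O − E)²/E:
  (31 − 24.4985)²/24.4985 = 1.7254
  (99 − 105.5015)²/105.5015 = 0.4007
  (31 − 37.5015)²/37.5015 = 1.1271
  (168 − 161.4985)²/161.4985 = 0.2617
χ² = 1.7254 + 0.4007 + 1.1271 + 0.2617 = 3.515
df = (2−1)(2−1) = 1. Since 3.515 > 2.706, reject the null hypothesis of independence at α = 0.1.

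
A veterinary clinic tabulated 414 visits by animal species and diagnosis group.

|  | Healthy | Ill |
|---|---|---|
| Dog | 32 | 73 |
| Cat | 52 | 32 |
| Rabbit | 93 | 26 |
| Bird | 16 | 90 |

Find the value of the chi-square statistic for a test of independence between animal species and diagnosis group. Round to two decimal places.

108.76

Row totals: 105, 84, 119, 106. Column totals: 193, 221. Grand total N = 414.
Expected counts (row total × column total / N):
  Dog, Healthy: 105×193/414 = 48.949
  Dog, Ill: 105×221/414 = 56.051
  Cat, Healthy: 84×193/414 = 39.159
  Cat, Ill: 84×221/414 = 44.841
  Rabbit, Healthy: 119×193/414 = 55.476
  Rabbit, Ill: 119×221/414 = 63.524
  Bird, Healthy: 106×193/414 = 49.415
  Bird, Ill: 106×221/414 = 56.585
Contributions (O − E)²/E:
  (32 − 48.949)²/48.949 = 5.8687
  (73 − 56.051)²/56.051 = 5.1251
  (52 − 39.159)²/39.159 = 4.2108
  (32 − 44.841)²/44.841 = 3.6772
  (93 − 55.476)²/55.476 = 25.3813
  (26 − 63.524)²/63.524 = 22.1656
  (16 − 49.415)²/49.415 = 22.5956
  (90 − 56.585)²/56.585 = 19.7325
χ² = 5.8687 + 5.1251 + 4.2108 + 3.6772 + 25.3813 + 22.1656 + 22.5956 + 19.7325 = 108.76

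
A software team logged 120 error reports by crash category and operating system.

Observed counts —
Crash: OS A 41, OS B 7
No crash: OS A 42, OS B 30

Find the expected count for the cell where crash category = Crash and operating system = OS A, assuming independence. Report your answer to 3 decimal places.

Row total (Crash) = 48; column total (OS A) = 83; grand total N = 120.
Expected count = (row total × column total) / N = 48 × 83 / 120 = 33.200.

33.200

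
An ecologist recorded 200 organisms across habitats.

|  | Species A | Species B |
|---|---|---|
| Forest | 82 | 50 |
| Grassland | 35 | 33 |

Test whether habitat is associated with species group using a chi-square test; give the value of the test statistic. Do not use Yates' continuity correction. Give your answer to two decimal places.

2.10

Row totals: 132, 68. Column totals: 117, 83. Grand total N = 200.
Expected counts (row total × column total / N):
  Forest, Species A: 132×117/200 = 77.220
  Forest, Species B: 132×83/200 = 54.780
  Grassland, Species A: 68×117/200 = 39.780
  Grassland, Species B: 68×83/200 = 28.220
Contributions (O − E)²/E:
  (82 − 77.220)²/77.220 = 0.2959
  (50 − 54.780)²/54.780 = 0.4171
  (35 − 39.780)²/39.780 = 0.5744
  (33 − 28.220)²/28.220 = 0.8097
χ² = 0.2959 + 0.4171 + 0.5744 + 0.8097 = 2.10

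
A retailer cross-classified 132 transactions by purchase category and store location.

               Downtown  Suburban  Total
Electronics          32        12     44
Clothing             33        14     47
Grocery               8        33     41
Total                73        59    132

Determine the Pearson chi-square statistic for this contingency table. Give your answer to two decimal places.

30.88

Grand total N = 132.
Expected counts (row total × column total / N):
  Electronics, Downtown: 44×73/132 = 24.333
  Electronics, Suburban: 44×59/132 = 19.667
  Clothing, Downtown: 47×73/132 = 25.992
  Clothing, Suburban: 47×59/132 = 21.008
  Grocery, Downtown: 41×73/132 = 22.674
  Grocery, Suburban: 41×59/132 = 18.326
Contributions (O − E)²/E:
  (32 − 24.333)²/24.333 = 2.4158
  (12 − 19.667)²/19.667 = 2.9889
  (33 − 25.992)²/25.992 = 1.8895
  (14 − 21.008)²/21.008 = 2.3378
  (8 − 22.674)²/22.674 = 9.4966
  (33 − 18.326)²/18.326 = 11.7498
χ² = 2.4158 + 2.9889 + 1.8895 + 2.3378 + 9.4966 + 11.7498 = 30.88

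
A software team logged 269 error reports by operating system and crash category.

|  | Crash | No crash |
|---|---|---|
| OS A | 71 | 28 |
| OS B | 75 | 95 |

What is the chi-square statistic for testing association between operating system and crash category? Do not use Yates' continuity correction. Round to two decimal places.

19.20

Row totals: 99, 170. Column totals: 146, 123. Grand total N = 269.
Expected counts (row total × column total / N):
  OS A, Crash: 99×146/269 = 53.732
  OS A, No crash: 99×123/269 = 45.268
  OS B, Crash: 170×146/269 = 92.268
  OS B, No crash: 170×123/269 = 77.732
Contributions (O − E)²/E:
  (71 − 53.732)²/53.732 = 5.5495
  (28 − 45.268)²/45.268 = 6.5871
  (75 − 92.268)²/92.268 = 3.2317
  (95 − 77.732)²/77.732 = 3.8360
χ² = 5.5495 + 6.5871 + 3.2317 + 3.8360 = 19.20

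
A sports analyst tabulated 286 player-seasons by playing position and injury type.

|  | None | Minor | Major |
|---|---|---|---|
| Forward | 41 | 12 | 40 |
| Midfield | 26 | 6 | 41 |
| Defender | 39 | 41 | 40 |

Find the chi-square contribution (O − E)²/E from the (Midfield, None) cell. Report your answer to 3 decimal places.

0.041

Row total (Midfield) = 73; column total (None) = 106; N = 286.
Expected count E = 73 × 106 / 286 = 27.0559.
Contribution = (O − E)²/E = (26 − 27.0559)² / 27.0559 = 0.041.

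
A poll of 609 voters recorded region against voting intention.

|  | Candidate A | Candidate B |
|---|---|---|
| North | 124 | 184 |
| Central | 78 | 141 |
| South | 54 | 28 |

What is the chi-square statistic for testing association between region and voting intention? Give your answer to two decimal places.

Row totals: 308, 219, 82. Column totals: 256, 353. Grand total N = 609.
Expected counts (row total × column total / N):
  North, Candidate A: 308×256/609 = 129.4713
  North, Candidate B: 308×353/609 = 178.5287
  Central, Candidate A: 219×256/609 = 92.0591
  Central, Candidate B: 219×353/609 = 126.9409
  South, Candidate A: 82×256/609 = 34.4696
  South, Candidate B: 82×353/609 = 47.5304
Contributions (O − E)²/E:
  (124 − 129.4713)²/129.4713 = 0.2312
  (184 − 178.5287)²/178.5287 = 0.1677
  (78 − 92.0591)²/92.0591 = 2.1471
  (141 − 126.9409)²/126.9409 = 1.5571
  (54 − 34.4696)²/34.4696 = 11.0659
  (28 − 47.5304)²/47.5304 = 8.0251
χ² = 0.2312 + 0.1677 + 2.1471 + 1.5571 + 11.0659 + 8.0251 = 23.19

23.19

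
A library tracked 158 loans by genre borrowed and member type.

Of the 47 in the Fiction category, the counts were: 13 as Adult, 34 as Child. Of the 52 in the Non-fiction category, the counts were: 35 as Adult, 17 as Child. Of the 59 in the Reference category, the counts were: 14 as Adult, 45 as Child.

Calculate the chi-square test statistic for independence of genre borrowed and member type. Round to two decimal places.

Row totals: 47, 52, 59. Column totals: 62, 96. Grand total N = 158.
Expected counts (row total × column total / N):
  Fiction, Adult: 47×62/158 = 18.443
  Fiction, Child: 47×96/158 = 28.557
  Non-fiction, Adult: 52×62/158 = 20.405
  Non-fiction, Child: 52×96/158 = 31.595
  Reference, Adult: 59×62/158 = 23.152
  Reference, Child: 59×96/158 = 35.848
Contributions (O − E)²/E:
  (13 − 18.443)²/18.443 = 1.6064
  (34 − 28.557)²/28.557 = 1.0374
  (35 − 20.405)²/20.405 = 10.4393
  (17 − 31.595)²/31.595 = 6.7420
  (14 − 23.152)²/23.152 = 3.6178
  (45 − 35.848)²/35.848 = 2.3365
χ² = 1.6064 + 1.0374 + 10.4393 + 6.7420 + 3.6178 + 2.3365 = 25.78

25.78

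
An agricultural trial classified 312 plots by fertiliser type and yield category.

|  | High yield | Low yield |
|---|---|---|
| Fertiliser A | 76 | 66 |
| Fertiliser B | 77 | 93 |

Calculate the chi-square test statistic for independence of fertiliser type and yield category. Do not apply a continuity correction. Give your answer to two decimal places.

2.10

Row totals: 142, 170. Column totals: 153, 159. Grand total N = 312.
Expected counts (row total × column total / N):
  Fertiliser A, High yield: 142×153/312 = 69.635
  Fertiliser A, Low yield: 142×159/312 = 72.365
  Fertiliser B, High yield: 170×153/312 = 83.365
  Fertiliser B, Low yield: 170×159/312 = 86.635
Contributions (O − E)²/E:
  (76 − 69.635)²/69.635 = 0.5818
  (66 − 72.365)²/72.365 = 0.5598
  (77 − 83.365)²/83.365 = 0.4860
  (93 − 86.635)²/86.635 = 0.4676
χ² = 0.5818 + 0.5598 + 0.4860 + 0.4676 = 2.10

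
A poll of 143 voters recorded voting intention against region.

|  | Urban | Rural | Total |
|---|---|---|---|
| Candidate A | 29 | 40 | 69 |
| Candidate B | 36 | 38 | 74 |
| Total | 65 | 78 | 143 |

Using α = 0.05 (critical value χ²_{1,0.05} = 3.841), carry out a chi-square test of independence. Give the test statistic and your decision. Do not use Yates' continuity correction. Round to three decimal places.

0.631; fail to reject H₀

Grand total N = 143.
Expected counts (row total × column total / N):
  Candidate A, Urban: 69×65/143 = 31.3636
  Candidate A, Rural: 69×78/143 = 37.6364
  Candidate B, Urban: 74×65/143 = 33.6364
  Candidate B, Rural: 74×78/143 = 40.3636
Contributions (O − E)²/E:
  (29 − 31.3636)²/31.3636 = 0.1781
  (40 − 37.6364)²/37.6364 = 0.1484
  (36 − 33.6364)²/33.6364 = 0.1661
  (38 − 40.3636)²/40.3636 = 0.1384
χ² = 0.1781 + 0.1484 + 0.1661 + 0.1384 = 0.631
df = (2−1)(2−1) = 1. Since 0.631 < 3.841, fail to reject the null hypothesis of independence at α = 0.05.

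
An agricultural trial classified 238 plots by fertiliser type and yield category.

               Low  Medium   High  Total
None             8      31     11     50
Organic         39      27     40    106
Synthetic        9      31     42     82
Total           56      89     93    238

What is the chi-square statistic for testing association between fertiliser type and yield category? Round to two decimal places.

33.62

Grand total N = 238.
Expected counts (row total × column total / N):
  None, Low: 50×56/238 = 11.7647
  None, Medium: 50×89/238 = 18.6975
  None, High: 50×93/238 = 19.5378
  Organic, Low: 106×56/238 = 24.9412
  Organic, Medium: 106×89/238 = 39.6387
  Organic, High: 106×93/238 = 41.4202
  Synthetic, Low: 82×56/238 = 19.2941
  Synthetic, Medium: 82×89/238 = 30.6639
  Synthetic, High: 82×93/238 = 32.0420
Contributions (O − E)²/E:
  (8 − 11.7647)²/11.7647 = 1.2047
  (31 − 18.6975)²/18.6975 = 8.0947
  (11 − 19.5378)²/19.5378 = 3.7309
  (39 − 24.9412)²/24.9412 = 7.9246
  (27 − 39.6387)²/39.6387 = 4.0298
  (40 − 41.4202)²/41.4202 = 0.0487
  (9 − 19.2941)²/19.2941 = 5.4923
  (31 − 30.6639)²/30.6639 = 0.0037
  (42 − 32.0420)²/32.0420 = 3.0947
χ² = 1.2047 + 8.0947 + 3.7309 + 7.9246 + 4.0298 + 0.0487 + 5.4923 + 0.0037 + 3.0947 = 33.62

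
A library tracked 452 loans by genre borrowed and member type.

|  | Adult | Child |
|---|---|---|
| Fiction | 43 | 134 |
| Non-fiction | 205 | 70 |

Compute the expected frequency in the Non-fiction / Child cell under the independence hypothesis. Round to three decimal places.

124.115

Row total (Non-fiction) = 275; column total (Child) = 204; grand total N = 452.
Expected count = (row total × column total) / N = 275 × 204 / 452 = 124.115.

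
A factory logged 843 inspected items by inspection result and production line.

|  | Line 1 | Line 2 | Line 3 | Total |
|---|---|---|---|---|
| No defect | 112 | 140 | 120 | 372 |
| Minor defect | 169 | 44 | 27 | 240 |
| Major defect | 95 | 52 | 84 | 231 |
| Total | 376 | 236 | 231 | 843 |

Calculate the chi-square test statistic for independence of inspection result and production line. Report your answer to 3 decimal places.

Grand total N = 843.
Expected counts (row total × column total / N):
  No defect, Line 1: 372×376/843 = 165.9217
  No defect, Line 2: 372×236/843 = 104.1423
  No defect, Line 3: 372×231/843 = 101.9359
  Minor defect, Line 1: 240×376/843 = 107.0463
  Minor defect, Line 2: 240×236/843 = 67.1886
  Minor defect, Line 3: 240×231/843 = 65.7651
  Major defect, Line 1: 231×376/843 = 103.0320
  Major defect, Line 2: 231×236/843 = 64.6690
  Major defect, Line 3: 231×231/843 = 63.2989
Contributions (O − E)²/E:
  (112 − 165.9217)²/165.9217 = 17.5236
  (140 − 104.1423)²/104.1423 = 12.3463
  (120 − 101.9359)²/101.9359 = 3.2011
  (169 − 107.0463)²/107.0463 = 35.8561
  (44 − 67.1886)²/67.1886 = 8.0030
  (27 − 65.7651)²/65.7651 = 22.8500
  (95 − 103.0320)²/103.0320 = 0.6261
  (52 − 64.6690)²/64.6690 = 2.4819
  (84 − 63.2989)²/63.2989 = 6.7700
χ² = 17.5236 + 12.3463 + 3.2011 + 35.8561 + 8.0030 + 22.8500 + 0.6261 + 2.4819 + 6.7700 = 109.658

109.658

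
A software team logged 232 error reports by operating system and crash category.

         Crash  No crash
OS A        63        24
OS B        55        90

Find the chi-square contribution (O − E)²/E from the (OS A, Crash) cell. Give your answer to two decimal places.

Row total (OS A) = 87; column total (Crash) = 118; N = 232.
Expected count E = 87 × 118 / 232 = 44.250.
Contribution = (O − E)²/E = (63 − 44.250)² / 44.250 = 7.94.

7.94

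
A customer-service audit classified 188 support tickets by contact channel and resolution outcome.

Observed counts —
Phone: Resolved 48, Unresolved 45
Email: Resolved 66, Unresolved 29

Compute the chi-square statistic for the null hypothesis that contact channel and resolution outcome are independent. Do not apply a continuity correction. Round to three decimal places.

6.281

Row totals: 93, 95. Column totals: 114, 74. Grand total N = 188.
Expected counts (row total × column total / N):
  Phone, Resolved: 93×114/188 = 56.3936
  Phone, Unresolved: 93×74/188 = 36.6064
  Email, Resolved: 95×114/188 = 57.6064
  Email, Unresolved: 95×74/188 = 37.3936
Contributions (O − E)²/E:
  (48 − 56.3936)²/56.3936 = 1.2493
  (45 − 36.6064)²/36.6064 = 1.9246
  (66 − 57.6064)²/57.6064 = 1.2230
  (29 − 37.3936)²/37.3936 = 1.8841
χ² = 1.2493 + 1.9246 + 1.2230 + 1.8841 = 6.281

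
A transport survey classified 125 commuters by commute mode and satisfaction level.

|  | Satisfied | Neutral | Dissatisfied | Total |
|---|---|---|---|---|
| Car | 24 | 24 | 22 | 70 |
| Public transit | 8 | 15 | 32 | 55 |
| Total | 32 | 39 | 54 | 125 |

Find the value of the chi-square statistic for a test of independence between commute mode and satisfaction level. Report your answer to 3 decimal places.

10.277

Grand total N = 125.
Expected counts (row total × column total / N):
  Car, Satisfied: 70×32/125 = 17.9200
  Car, Neutral: 70×39/125 = 21.8400
  Car, Dissatisfied: 70×54/125 = 30.2400
  Public transit, Satisfied: 55×32/125 = 14.0800
  Public transit, Neutral: 55×39/125 = 17.1600
  Public transit, Dissatisfied: 55×54/125 = 23.7600
Contributions (O − E)²/E:
  (24 − 17.9200)²/17.9200 = 2.0629
  (24 − 21.8400)²/21.8400 = 0.2136
  (22 − 30.2400)²/30.2400 = 2.2453
  (8 − 14.0800)²/14.0800 = 2.6255
  (15 − 17.1600)²/17.1600 = 0.2719
  (32 − 23.7600)²/23.7600 = 2.8576
χ² = 2.0629 + 0.2136 + 2.2453 + 2.6255 + 0.2719 + 2.8576 = 10.277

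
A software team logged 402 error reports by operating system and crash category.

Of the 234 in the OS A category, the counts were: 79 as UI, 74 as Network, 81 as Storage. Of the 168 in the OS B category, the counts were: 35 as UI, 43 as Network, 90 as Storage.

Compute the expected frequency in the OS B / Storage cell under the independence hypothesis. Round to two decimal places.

Row total (OS B) = 168; column total (Storage) = 171; grand total N = 402.
Expected count = (row total × column total) / N = 168 × 171 / 402 = 71.46.

71.46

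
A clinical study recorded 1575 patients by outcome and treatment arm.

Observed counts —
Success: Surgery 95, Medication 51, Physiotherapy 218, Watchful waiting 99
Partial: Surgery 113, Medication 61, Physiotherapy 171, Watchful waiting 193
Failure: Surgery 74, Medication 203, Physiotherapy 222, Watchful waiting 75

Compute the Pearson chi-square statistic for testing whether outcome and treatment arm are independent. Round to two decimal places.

Row totals: 463, 538, 574. Column totals: 282, 315, 611, 367. Grand total N = 1575.
Expected counts (row total × column total / N):
  Success, Surgery: 463×282/1575 = 82.899
  Success, Medication: 463×315/1575 = 92.600
  Success, Physiotherapy: 463×611/1575 = 179.615
  Success, Watchful waiting: 463×367/1575 = 107.886
  Partial, Surgery: 538×282/1575 = 96.328
  Partial, Medication: 538×315/1575 = 107.600
  Partial, Physiotherapy: 538×611/1575 = 208.710
  Partial, Watchful waiting: 538×367/1575 = 125.363
  Failure, Surgery: 574×282/1575 = 102.773
  Failure, Medication: 574×315/1575 = 114.800
  Failure, Physiotherapy: 574×611/1575 = 222.676
  Failure, Watchful waiting: 574×367/1575 = 133.751
Contributions (O − E)²/E:
  (95 − 82.899)²/82.899 = 1.7664
  (51 − 92.600)²/92.600 = 18.6886
  (218 − 179.615)²/179.615 = 8.2031
  (99 − 107.886)²/107.886 = 0.7319
  (113 − 96.328)²/96.328 = 2.8855
  (61 − 107.600)²/107.600 = 20.1818
  (171 − 208.710)²/208.710 = 6.8135
  (193 − 125.363)²/125.363 = 36.4921
  (74 − 102.773)²/102.773 = 8.0555
  (203 − 114.800)²/114.800 = 67.7634
  (222 − 222.676)²/222.676 = 0.0021
  (75 − 133.751)²/133.751 = 25.8068
χ² = 1.7664 + 18.6886 + 8.2031 + 0.7319 + 2.8855 + 20.1818 + 6.8135 + 36.4921 + 8.0555 + 67.7634 + 0.0021 + 25.8068 = 197.39

197.39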